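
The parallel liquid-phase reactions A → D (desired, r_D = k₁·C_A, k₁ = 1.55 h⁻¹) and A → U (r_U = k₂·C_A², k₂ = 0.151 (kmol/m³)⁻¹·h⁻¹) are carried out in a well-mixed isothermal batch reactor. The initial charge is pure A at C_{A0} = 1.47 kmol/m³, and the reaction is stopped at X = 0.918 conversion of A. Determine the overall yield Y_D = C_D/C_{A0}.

0.853

C_A = C_{A0}(1−X) = 0.1205 kmol/m³.
Along a PFR/batch, dC_D/dC_A = −r_D/(r_D+r_U) = −k₁/(k₁+k₂·C_A).
Integrating from C_{A0} to C_A: C_D = (1.55/0.151)·ln[(1.55+0.151·1.47)/(1.55+0.151·0.121)] = 10.26·ln(1.772/1.568) = 1.254 kmol/m³.
Y_D = C_D/C_{A0} = 1.254/1.47 = 0.853.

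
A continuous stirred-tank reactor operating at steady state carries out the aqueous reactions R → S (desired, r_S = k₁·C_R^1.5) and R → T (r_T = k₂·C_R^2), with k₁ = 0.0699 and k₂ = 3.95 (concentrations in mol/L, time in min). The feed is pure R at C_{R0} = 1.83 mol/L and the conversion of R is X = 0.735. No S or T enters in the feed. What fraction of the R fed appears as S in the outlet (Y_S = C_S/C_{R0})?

Exit C_R = C_{R0}(1−X) = 1.83×0.265 = 0.4850 mol/L.
Rates in a CSTR are evaluated at the outlet concentration: r_S = 0.0699×0.4850^1.5 = 0.02361, r_T = 3.95×0.4850^2 = 0.9289.
Fraction of consumed R going to S: r_S/(r_S+r_T) = 0.02478.
C_S = 0.02478·C_{R0}·X = 0.02478×1.83×0.735 = 0.0333 mol/L; Y_S = C_S/C_{R0} = 0.0182.

0.0182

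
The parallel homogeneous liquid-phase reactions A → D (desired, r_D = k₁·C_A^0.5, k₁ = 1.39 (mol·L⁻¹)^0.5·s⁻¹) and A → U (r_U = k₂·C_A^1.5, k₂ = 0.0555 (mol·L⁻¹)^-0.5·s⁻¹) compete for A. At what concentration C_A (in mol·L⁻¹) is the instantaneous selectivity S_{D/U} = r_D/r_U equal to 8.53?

S_{D/U} = (k₁/k₂)·C_A⁻¹ ⇒ C_A = (S·k₂/k₁)^(-1).
= (8.53×0.0555/1.39)^(-1) = (0.3406)^(-1) = 2.94 mol·L⁻¹.

2.94 mol·L⁻¹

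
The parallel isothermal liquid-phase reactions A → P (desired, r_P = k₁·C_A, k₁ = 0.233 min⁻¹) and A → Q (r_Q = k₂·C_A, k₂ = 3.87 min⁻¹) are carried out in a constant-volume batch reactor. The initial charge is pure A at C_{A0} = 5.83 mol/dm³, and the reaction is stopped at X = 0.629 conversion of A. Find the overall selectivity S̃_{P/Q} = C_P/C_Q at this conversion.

C_A = C_{A0}(1−X) = 2.163 mol/dm³.
Both paths are first order in A, so the instantaneous fraction to P is constant: dC_P/d(−C_A) = k₁/(k₁+k₂) = 0.05679.
C_P = 0.05679·(C_{A0}−C_A) = 0.05679×3.667 = 0.208 mol/dm³.
C_Q = (C_{A0}−C_A)−C_P = 3.459 mol/dm³; S̃_{P/Q} = 0.2082/3.459 = 0.0602.

0.0602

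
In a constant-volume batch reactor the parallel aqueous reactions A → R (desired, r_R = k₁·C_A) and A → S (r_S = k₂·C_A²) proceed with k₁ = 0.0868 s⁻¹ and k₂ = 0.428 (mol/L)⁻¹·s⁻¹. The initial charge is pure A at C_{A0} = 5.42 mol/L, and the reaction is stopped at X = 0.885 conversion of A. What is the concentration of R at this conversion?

0.389 mol/L

C_A = C_{A0}(1−X) = 0.6233 mol/L.
Along a PFR/batch, dC_R/dC_A = −r_R/(r_R+r_S) = −k₁/(k₁+k₂·C_A).
Integrating from C_{A0} to C_A: C_R = (0.0868/0.428)·ln[(0.0868+0.428·5.42)/(0.0868+0.428·0.623)] = 0.2028·ln(2.407/0.3536) = 0.3890 mol/L.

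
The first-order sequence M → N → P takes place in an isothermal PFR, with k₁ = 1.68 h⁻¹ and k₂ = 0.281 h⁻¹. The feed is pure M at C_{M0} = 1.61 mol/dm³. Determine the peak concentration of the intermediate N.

1.12 mol/dm³

For a first-order series the maximum intermediate yield is C_{N,max}/C_{M0} = (k₁/k₂)^[k₂/(k₂−k₁)].
= (1.68/0.281)^(0.281/(0.281−1.68)) = (5.979)^(-0.2009) = 0.6983.
C_{N,max} = 0.6983×1.61 = 1.12 mol/dm³.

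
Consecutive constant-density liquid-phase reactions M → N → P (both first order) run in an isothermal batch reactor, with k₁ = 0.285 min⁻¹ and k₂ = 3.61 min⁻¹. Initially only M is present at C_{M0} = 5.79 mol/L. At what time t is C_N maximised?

0.764 min

For first-order series the maximum of C_N occurs at t_opt = ln(k₂/k₁)/(k₂−k₁).
= ln(3.61/0.285)/(3.61−0.285) = ln(12.67)/3.325 = 2.539/3.325 = 0.764 min.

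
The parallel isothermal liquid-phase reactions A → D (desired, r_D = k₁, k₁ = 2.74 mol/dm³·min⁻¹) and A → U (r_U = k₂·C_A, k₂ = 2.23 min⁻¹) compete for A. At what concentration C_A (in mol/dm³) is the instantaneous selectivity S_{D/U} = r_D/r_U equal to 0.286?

S_{D/U} = (k₁/k₂)·C_A⁻¹ ⇒ C_A = (S·k₂/k₁)^(-1).
= (0.286×2.23/2.74)^(-1) = (0.2328)^(-1) = 4.30 mol/dm³.

4.30 mol/dm³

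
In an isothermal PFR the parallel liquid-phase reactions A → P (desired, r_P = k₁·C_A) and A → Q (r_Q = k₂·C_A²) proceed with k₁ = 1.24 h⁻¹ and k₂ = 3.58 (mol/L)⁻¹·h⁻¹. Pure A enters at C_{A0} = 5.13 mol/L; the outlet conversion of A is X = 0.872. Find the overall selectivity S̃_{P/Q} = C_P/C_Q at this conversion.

C_A = C_{A0}(1−X) = 0.6566 mol/L.
Along a PFR/batch, dC_P/dC_A = −r_P/(r_P+r_Q) = −k₁/(k₁+k₂·C_A).
Integrating from C_{A0} to C_A: C_P = (1.24/3.58)·ln[(1.24+3.58·5.13)/(1.24+3.58·0.657)] = 0.3464·ln(19.61/3.591) = 0.5879 mol/L.
C_Q = (C_{A0}−C_A)−C_P = 3.885 mol/L; S̃_{P/Q} = 0.5879/3.885 = 0.151.

0.151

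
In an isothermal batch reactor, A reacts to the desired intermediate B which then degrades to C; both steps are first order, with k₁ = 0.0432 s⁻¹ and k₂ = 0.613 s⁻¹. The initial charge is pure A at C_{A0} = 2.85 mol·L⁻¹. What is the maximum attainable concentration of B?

0.164 mol·L⁻¹

At the optimum, C_{B,max}/C_{A0} = (k₁/k₂)^[k₂/(k₂−k₁)].
= (0.0432/0.613)^(0.613/(0.613−0.0432)) = (0.07047)^(1.076) = 0.05763.
C_{B,max} = 0.05763×2.85 = 0.164 mol·L⁻¹.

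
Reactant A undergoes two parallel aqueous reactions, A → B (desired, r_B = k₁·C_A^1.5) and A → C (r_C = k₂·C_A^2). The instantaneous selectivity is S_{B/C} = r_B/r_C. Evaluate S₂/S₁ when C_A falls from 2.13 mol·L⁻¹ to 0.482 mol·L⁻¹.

S_{B/C} = (k₁/k₂)·C_A^-0.5, so S₂/S₁ = (C_{A,2}/C_{A,1})^-0.5.
= (0.482/2.13)^(-0.5) = (0.2263)^(-0.5) = 2.10.
Selectivity toward B rises as C_A falls — low-concentration operation is favoured.

2.10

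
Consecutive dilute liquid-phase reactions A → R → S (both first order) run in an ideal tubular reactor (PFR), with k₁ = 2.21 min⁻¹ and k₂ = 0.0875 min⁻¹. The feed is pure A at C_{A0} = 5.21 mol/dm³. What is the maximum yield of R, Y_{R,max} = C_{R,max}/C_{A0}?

At the optimum, C_{R,max}/C_{A0} = (k₁/k₂)^[k₂/(k₂−k₁)].
= (2.21/0.0875)^(0.0875/(0.0875−2.21)) = (25.26)^(-0.04122) = 0.8754.

0.875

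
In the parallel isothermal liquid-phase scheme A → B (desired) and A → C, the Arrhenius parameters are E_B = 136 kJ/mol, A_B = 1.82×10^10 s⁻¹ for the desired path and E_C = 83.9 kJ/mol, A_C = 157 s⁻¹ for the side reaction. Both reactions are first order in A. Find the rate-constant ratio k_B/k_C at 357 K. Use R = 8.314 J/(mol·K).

2.76

Since both paths have the same order in A, the concentration cancels and S_{B/C} = k_B/k_C = (A_B/A_C)·exp[(E_C−E_B)/(RT)].
(E_C−E_B)/(RT) = (83.9−136)×10³/(8.314×357) = -52100/2968 = -17.55.
k_B/k_C = (1.82×10^10/157)·exp(-17.55) = 1.159×10^8 × 2.381×10^-8 = 2.76.
Since E_B > E_C, raising the temperature improves selectivity toward B.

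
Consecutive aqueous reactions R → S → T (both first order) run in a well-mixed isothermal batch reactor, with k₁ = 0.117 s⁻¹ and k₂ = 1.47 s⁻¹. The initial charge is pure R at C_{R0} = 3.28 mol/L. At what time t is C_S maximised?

1.87 s

For first-order series the maximum of C_S occurs at t_opt = ln(k₂/k₁)/(k₂−k₁).
= ln(1.47/0.117)/(1.47−0.117) = ln(12.56)/1.353 = 2.531/1.353 = 1.87 s.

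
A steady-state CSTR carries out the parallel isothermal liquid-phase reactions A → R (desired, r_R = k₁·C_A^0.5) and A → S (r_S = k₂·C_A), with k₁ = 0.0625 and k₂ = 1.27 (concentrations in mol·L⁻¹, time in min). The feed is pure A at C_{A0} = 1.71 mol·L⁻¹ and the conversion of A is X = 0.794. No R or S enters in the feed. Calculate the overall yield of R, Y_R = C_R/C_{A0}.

Exit C_A = C_{A0}(1−X) = 1.71×0.206 = 0.3523 mol·L⁻¹.
Rates in a CSTR are evaluated at the outlet concentration: r_R = 0.0625×0.3523^0.5 = 0.03709, r_S = 1.27×0.3523 = 0.4474.
Fraction of consumed A going to R: r_R/(r_R+r_S) = 0.07657.
C_R = 0.07657·C_{A0}·X = 0.07657×1.71×0.794 = 0.104 mol·L⁻¹; Y_R = C_R/C_{A0} = 0.0608.

0.0608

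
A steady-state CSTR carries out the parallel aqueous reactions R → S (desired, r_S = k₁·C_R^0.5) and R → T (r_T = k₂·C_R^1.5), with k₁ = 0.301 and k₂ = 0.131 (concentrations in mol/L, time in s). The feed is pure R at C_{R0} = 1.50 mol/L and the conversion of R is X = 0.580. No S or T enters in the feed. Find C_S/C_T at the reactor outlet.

3.65

Exit C_R = C_{R0}(1−X) = 1.50×0.420 = 0.6300 mol/L.
In a CSTR the entire volume is at exit conditions, so r_S = 0.301×0.6300^0.5 = 0.2389 and r_T = 0.131×0.6300^1.5 = 0.06551.
Overall selectivity = C_S/C_T = r_Sτ/(r_Tτ) = r_S/r_T = 3.65.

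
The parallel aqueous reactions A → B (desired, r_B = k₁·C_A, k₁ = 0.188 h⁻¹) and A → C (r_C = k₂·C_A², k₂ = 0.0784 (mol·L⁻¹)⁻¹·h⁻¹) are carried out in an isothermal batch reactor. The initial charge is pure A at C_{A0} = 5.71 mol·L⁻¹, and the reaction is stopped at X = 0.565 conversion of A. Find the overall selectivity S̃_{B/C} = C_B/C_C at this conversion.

C_A = C_{A0}(1−X) = 2.484 mol·L⁻¹.
Along a PFR/batch, dC_B/dC_A = −r_B/(r_B+r_C) = −k₁/(k₁+k₂·C_A).
Integrating from C_{A0} to C_A: C_B = (0.188/0.0784)·ln[(0.188+0.0784·5.71)/(0.188+0.0784·2.48)] = 2.398·ln(0.6357/0.3827) = 1.217 mol·L⁻¹.
C_C = (C_{A0}−C_A)−C_B = 2.010 mol·L⁻¹; S̃_{B/C} = 1.217/2.010 = 0.605.

0.605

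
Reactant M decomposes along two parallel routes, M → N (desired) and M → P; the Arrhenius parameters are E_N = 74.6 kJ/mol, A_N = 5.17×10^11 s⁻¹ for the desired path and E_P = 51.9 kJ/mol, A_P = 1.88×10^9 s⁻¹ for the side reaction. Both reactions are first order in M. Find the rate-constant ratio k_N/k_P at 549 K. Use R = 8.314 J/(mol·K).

With equal orders, S_{N/P} = k_N/k_P = (A_N/A_P)·exp[(E_P−E_N)/(RT)].
(E_P−E_N)/(RT) = (51.9−74.6)×10³/(8.314×549) = -22700/4564 = -4.973.
k_N/k_P = (5.17×10^11/1.88×10^9)·exp(-4.973) = 275.0 × 0.006920 = 1.90.
Since E_N > E_P, raising the temperature improves selectivity toward N.

1.90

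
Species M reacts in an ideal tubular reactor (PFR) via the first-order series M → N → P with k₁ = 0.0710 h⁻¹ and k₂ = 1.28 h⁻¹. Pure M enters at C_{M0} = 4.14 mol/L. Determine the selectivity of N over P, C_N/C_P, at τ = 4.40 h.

0.190

The intermediate concentration in a first-order A→B→C sequence is C_N = k₁C_{M0}(e^(−k₁τ) − e^(−k₂τ))/(k₂−k₁).
e^(−k₁τ) = e^(−0.0710×4.40) = e^(−0.3124) = 0.7317; e^(−k₂τ) = e^(−5.632) = 0.003581.
C_N = 0.0710×4.14/(1.28−0.0710) × (0.7317−0.003581) = 0.2431×0.7281 = 0.1770 mol/L.
C_M = C_{M0}e^(−k₁τ) = 3.029 mol/L, so C_P = C_{M0}−C_M−C_N = 0.9338 mol/L; C_N/C_P = 0.190.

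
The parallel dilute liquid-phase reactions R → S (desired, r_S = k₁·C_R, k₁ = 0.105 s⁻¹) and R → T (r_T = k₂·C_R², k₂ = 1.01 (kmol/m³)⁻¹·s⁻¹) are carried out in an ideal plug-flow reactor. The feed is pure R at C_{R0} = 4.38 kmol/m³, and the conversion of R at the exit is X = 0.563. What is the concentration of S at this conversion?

C_R = C_{R0}(1−X) = 1.914 kmol/m³.
Along a PFR/batch, dC_S/dC_R = −r_S/(r_S+r_T) = −k₁/(k₁+k₂·C_R).
Integrating from C_{R0} to C_R: C_S = (0.105/1.01)·ln[(0.105+1.01·4.38)/(0.105+1.01·1.91)] = 0.1040·ln(4.529/2.038) = 0.08300 kmol/m³.

0.0830 kmol/m³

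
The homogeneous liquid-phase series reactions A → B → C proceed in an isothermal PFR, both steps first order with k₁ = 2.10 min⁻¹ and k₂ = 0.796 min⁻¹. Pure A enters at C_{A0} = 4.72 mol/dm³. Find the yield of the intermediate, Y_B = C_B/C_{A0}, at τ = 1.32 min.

0.462

Solving the coupled first-order balances gives C_B(τ) = [k₁/(k₂−k₁)]·C_{A0}·(e^(−k₁τ) − e^(−k₂τ)).
e^(−k₁τ) = e^(−2.10×1.32) = e^(−2.772) = 0.06254; e^(−k₂τ) = e^(−1.051) = 0.3497.
C_B = 2.10×4.72/(0.796−2.10) × (0.06254−0.3497) = (-7.601)×(-0.2871) = 2.183 mol/dm³.
Y_B = C_B/C_{A0} = 2.183/4.72 = 0.462.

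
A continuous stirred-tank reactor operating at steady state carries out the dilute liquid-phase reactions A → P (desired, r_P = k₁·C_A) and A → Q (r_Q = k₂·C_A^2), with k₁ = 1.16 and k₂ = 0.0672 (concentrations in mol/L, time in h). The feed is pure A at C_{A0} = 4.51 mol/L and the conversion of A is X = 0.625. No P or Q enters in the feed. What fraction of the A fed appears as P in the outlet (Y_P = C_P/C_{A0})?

0.569

Exit C_A = C_{A0}(1−X) = 4.51×0.375 = 1.691 mol/L.
Rates in a CSTR are evaluated at the outlet concentration: r_P = 1.16×1.691 = 1.962, r_Q = 0.0672×1.691^2 = 0.1922.
Fraction of consumed A going to P: r_P/(r_P+r_Q) = 0.9108.
C_P = 0.9108·C_{A0}·X = 0.9108×4.51×0.625 = 2.57 mol/L; Y_P = C_P/C_{A0} = 0.569.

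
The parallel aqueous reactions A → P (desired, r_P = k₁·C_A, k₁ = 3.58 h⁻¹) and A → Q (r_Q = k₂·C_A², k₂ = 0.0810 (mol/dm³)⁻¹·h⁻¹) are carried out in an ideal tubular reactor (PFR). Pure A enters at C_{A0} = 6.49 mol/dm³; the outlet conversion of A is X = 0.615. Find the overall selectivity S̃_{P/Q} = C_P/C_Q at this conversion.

9.89

C_A = C_{A0}(1−X) = 2.499 mol/dm³.
Along a PFR/batch, dC_P/dC_A = −r_P/(r_P+r_Q) = −k₁/(k₁+k₂·C_A).
Integrating from C_{A0} to C_A: C_P = (3.58/0.0810)·ln[(3.58+0.0810·6.49)/(3.58+0.0810·2.50)] = 44.20·ln(4.106/3.782) = 3.625 mol/dm³.
C_Q = (C_{A0}−C_A)−C_P = 0.3664 mol/dm³; S̃_{P/Q} = 3.625/0.3664 = 9.89.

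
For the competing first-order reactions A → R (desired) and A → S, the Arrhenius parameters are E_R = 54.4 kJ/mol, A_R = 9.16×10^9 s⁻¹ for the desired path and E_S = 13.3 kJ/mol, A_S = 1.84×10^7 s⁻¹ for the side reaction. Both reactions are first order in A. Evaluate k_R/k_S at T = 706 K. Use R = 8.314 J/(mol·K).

0.453

k_R/k_S = (A_R/A_S)·exp[−(E_R−E_S)/(RT)] = (A_R/A_S)·exp[(E_S−E_R)/(RT)].
(E_S−E_R)/(RT) = (13.3−54.4)×10³/(8.314×706) = -41100/5870 = -7.002.
k_R/k_S = (9.16×10^9/1.84×10^7)·exp(-7.002) = 497.8 × 9.100×10^-4 = 0.453.
Since E_R > E_S, raising the temperature improves selectivity toward R.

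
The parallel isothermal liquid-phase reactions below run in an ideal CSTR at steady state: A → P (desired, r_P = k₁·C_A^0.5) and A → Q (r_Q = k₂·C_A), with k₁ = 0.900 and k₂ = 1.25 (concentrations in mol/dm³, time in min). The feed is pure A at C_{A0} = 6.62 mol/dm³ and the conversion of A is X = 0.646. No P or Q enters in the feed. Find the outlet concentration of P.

Exit C_A = C_{A0}(1−X) = 6.62×0.354 = 2.343 mol/dm³.
In a CSTR the entire volume is at exit conditions, so r_P = 0.900×2.343^0.5 = 1.378 and r_Q = 1.25×2.343 = 2.929.
Fraction of consumed A going to P: r_P/(r_P+r_Q) = 0.3199.
C_P = 0.3199·C_{A0}·X = 0.3199×6.62×0.646 = 1.37 mol/dm³.

1.37 mol/dm³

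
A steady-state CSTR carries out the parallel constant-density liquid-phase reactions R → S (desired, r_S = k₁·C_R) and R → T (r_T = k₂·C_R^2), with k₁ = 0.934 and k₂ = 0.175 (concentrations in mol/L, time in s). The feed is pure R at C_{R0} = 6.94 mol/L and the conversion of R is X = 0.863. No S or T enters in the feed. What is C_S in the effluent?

Exit C_R = C_{R0}(1−X) = 6.94×0.137 = 0.9508 mol/L.
Rates in a CSTR are evaluated at the outlet concentration: r_S = 0.934×0.9508 = 0.8880, r_T = 0.175×0.9508^2 = 0.1582.
Fraction of consumed R going to S: r_S/(r_S+r_T) = 0.8488.
C_S = 0.8488·C_{R0}·X = 0.8488×6.94×0.863 = 5.08 mol/L.

5.08 mol/L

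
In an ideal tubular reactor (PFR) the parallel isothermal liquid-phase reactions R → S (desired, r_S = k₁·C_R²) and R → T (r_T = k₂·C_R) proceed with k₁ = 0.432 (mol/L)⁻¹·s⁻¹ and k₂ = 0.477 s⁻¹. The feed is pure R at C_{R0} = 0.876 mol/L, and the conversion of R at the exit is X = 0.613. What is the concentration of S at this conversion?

C_R = C_{R0}(1−X) = 0.3390 mol/L.
Along a PFR/batch, dC_T/dC_R = −r_T/(r_S+r_T) = −k₂/(k₂+k₁·C_R).
Integrating from C_{R0} to C_R: C_T = (0.477/0.432)·ln[(0.477+0.432·0.876)/(0.477+0.432·0.339)] = 1.104·ln(0.8554/0.6235) = 0.3493 mol/L.
Then C_S = (C_{R0}−C_R) − C_T = 0.5370 − 0.3493 = 0.1877 mol/L.

0.188 mol/L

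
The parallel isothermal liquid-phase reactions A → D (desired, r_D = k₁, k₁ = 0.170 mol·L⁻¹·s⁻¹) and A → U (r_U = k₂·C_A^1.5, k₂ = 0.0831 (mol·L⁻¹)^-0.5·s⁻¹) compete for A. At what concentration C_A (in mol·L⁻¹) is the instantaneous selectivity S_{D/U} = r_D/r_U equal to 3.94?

0.646 mol·L⁻¹

S_{D/U} = (k₁/k₂)·C_A^-1.5 ⇒ C_A = (S·k₂/k₁)^(1/(-1.5)).
= (3.94×0.0831/0.170)^(-0.6667) = (1.926)^(-0.6667) = 0.646 mol·L⁻¹.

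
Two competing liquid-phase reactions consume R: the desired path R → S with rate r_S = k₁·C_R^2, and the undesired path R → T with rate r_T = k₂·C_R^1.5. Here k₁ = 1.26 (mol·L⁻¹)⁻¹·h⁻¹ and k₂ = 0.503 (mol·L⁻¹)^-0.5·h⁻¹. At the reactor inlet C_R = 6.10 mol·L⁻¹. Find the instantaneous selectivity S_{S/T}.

6.19

S_{S/T} = r_S/r_T = (k₁·C_R^2)/(k₂·C_R^1.5) = (k₁/k₂)·C_R^0.5.
= (1.26×6.100^2) / (0.503×6.100^1.5) = 46.88/7.578 = 6.19.
Since the desired path is higher order in R, keeping C_R high (PFR or concentrated feed) favours S.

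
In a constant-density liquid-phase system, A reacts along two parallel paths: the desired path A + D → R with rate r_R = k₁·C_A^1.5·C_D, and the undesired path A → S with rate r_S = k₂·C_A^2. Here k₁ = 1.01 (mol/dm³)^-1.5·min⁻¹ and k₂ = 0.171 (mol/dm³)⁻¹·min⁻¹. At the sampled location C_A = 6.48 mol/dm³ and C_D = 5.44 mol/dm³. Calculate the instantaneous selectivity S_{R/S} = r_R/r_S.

S_{R/S} = r_R/r_S = (k₁·C_A^1.5·C_D)/(k₂·C_A^2) = (k₁/k₂)·C_A^-0.5·C_D.
= (1.01×6.480^1.5×5.440) / (0.171×6.480^2) = 90.63/7.180 = 12.6.

12.6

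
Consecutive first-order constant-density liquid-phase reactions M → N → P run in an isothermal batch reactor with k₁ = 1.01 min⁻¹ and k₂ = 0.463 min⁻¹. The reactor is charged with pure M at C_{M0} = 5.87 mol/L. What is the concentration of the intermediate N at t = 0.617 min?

For first-order series with pure M initially, C_N(t) = k₁C_{M0}/(k₂−k₁)·(e^(−k₁t) − e^(−k₂t)).
e^(−k₁t) = e^(−1.01×0.617) = e^(−0.6232) = 0.5362; e^(−k₂t) = e^(−0.2857) = 0.7515.
C_N = 1.01×5.87/(0.463−1.01) × (0.5362−0.7515) = (-10.84)×(-0.2153) = 2.333 mol/L.

2.33 mol/L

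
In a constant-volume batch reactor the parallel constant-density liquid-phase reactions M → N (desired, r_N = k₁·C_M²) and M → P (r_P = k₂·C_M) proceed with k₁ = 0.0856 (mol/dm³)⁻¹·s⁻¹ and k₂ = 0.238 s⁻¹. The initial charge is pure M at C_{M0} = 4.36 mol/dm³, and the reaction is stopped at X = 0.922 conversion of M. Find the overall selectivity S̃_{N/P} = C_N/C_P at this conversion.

C_M = C_{M0}(1−X) = 0.3401 mol/dm³.
Along a PFR/batch, dC_P/dC_M = −r_P/(r_N+r_P) = −k₂/(k₂+k₁·C_M).
Integrating from C_{M0} to C_M: C_P = (0.238/0.0856)·ln[(0.238+0.0856·4.36)/(0.238+0.0856·0.340)] = 2.780·ln(0.6112/0.2671) = 2.302 mol/dm³.
Then C_N = (C_{M0}−C_M) − C_P = 4.020 − 2.302 = 1.718 mol/dm³.
S̃_{N/P} = C_N/C_P = 1.718/2.302 = 0.747.

0.747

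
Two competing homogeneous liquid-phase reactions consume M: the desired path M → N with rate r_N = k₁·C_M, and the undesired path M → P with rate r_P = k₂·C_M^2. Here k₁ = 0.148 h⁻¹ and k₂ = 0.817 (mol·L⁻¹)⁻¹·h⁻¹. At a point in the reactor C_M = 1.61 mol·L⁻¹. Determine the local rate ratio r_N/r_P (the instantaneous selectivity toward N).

0.113

S_{N/P} = r_N/r_P = (k₁·C_M)/(k₂·C_M^2) = (k₁/k₂)·C_M⁻¹.
= (0.148×1.610) / (0.817×1.610^2) = 0.2383/2.118 = 0.113.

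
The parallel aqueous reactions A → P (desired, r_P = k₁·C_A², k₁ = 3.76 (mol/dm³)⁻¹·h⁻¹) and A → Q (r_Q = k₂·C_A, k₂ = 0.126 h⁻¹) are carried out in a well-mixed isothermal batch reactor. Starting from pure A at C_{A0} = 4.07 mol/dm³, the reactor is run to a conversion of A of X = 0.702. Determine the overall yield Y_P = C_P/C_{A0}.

C_A = C_{A0}(1−X) = 1.213 mol/dm³.
Along a PFR/batch, dC_Q/dC_A = −r_Q/(r_P+r_Q) = −k₂/(k₂+k₁·C_A).
Integrating from C_{A0} to C_A: C_Q = (0.126/3.76)·ln[(0.126+3.76·4.07)/(0.126+3.76·1.21)] = 0.03351·ln(15.43/4.686) = 0.03993 mol/dm³.
Then C_P = (C_{A0}−C_A) − C_Q = 2.857 − 0.03993 = 2.817 mol/dm³.
Y_P = C_P/C_{A0} = 2.817/4.07 = 0.692.

0.692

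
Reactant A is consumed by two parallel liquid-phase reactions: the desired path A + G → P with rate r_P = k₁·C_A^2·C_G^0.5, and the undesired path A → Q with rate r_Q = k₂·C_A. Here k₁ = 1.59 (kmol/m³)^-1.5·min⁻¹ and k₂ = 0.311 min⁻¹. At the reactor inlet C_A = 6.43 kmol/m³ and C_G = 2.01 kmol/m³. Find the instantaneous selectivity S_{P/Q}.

46.6

S_{P/Q} = r_P/r_Q = (k₁·C_A^2·C_G^0.5)/(k₂·C_A) = (k₁/k₂)·C_A·C_G^0.5.
= (1.59×6.430^2×2.010^0.5) / (0.311×6.430) = 93.20/2.000 = 46.6.
Since the desired path is higher order in A, keeping C_A high (PFR or concentrated feed) favours P.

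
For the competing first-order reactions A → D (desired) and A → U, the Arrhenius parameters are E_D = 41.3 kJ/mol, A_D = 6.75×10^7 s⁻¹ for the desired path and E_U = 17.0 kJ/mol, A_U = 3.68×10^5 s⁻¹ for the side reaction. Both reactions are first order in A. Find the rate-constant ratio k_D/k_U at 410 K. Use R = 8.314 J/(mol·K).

With equal orders, S_{D/U} = k_D/k_U = (A_D/A_U)·exp[(E_U−E_D)/(RT)].
(E_U−E_D)/(RT) = (17.0−41.3)×10³/(8.314×410) = -24300/3409 = -7.129.
k_D/k_U = (6.75×10^7/3.68×10^5)·exp(-7.129) = 183.4 × 8.017×10^-4 = 0.147.
Since E_D > E_U, raising the temperature improves selectivity toward D.

0.147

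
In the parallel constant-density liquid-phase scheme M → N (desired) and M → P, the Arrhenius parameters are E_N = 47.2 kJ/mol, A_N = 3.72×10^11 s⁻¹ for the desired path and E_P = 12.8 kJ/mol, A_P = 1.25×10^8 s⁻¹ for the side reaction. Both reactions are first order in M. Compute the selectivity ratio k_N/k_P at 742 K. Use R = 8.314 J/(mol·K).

11.3

k_N/k_P = (A_N/A_P)·exp[−(E_N−E_P)/(RT)] = (A_N/A_P)·exp[(E_P−E_N)/(RT)].
(E_P−E_N)/(RT) = (12.8−47.2)×10³/(8.314×742) = -34400/6169 = -5.576.
k_N/k_P = (3.72×10^11/1.25×10^8)·exp(-5.576) = 2976 × 0.003787 = 11.3.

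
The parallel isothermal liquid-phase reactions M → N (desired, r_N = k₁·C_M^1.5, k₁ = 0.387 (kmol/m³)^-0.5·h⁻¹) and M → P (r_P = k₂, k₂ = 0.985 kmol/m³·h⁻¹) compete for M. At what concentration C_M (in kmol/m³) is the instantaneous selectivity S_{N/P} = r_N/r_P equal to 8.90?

8.01 kmol/m³

S_{N/P} = (k₁/k₂)·C_M^1.5 ⇒ C_M = (S·k₂/k₁)^(1/1.5).
= (8.90×0.985/0.387)^(0.6667) = (22.65)^(0.6667) = 8.01 kmol/m³.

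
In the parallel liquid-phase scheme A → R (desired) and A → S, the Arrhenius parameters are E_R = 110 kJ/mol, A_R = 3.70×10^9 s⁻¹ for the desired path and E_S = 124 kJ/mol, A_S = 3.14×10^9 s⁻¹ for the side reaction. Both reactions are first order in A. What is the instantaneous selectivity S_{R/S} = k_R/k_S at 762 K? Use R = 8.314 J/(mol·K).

10.7

Since both paths have the same order in A, the concentration cancels and S_{R/S} = k_R/k_S = (A_R/A_S)·exp[(E_S−E_R)/(RT)].
(E_S−E_R)/(RT) = (124−110)×10³/(8.314×762) = 14000/6335 = 2.210.
k_R/k_S = (3.70×10^9/3.14×10^9)·exp(2.210) = 1.178 × 9.114 = 10.7.
Since E_R < E_S, lowering the temperature improves selectivity toward R.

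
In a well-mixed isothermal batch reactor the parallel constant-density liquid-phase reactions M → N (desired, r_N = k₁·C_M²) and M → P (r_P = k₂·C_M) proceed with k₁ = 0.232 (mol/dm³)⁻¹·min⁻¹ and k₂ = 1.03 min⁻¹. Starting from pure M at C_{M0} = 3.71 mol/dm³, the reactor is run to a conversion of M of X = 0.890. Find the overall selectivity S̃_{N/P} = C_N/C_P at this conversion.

0.432

C_M = C_{M0}(1−X) = 0.4081 mol/dm³.
Along a PFR/batch, dC_P/dC_M = −r_P/(r_N+r_P) = −k₂/(k₂+k₁·C_M).
Integrating from C_{M0} to C_M: C_P = (1.03/0.232)·ln[(1.03+0.232·3.71)/(1.03+0.232·0.408)] = 4.440·ln(1.891/1.125) = 2.306 mol/dm³.
Then C_N = (C_{M0}−C_M) − C_P = 3.302 − 2.306 = 0.9957 mol/dm³.
S̃_{N/P} = C_N/C_P = 0.9957/2.306 = 0.432.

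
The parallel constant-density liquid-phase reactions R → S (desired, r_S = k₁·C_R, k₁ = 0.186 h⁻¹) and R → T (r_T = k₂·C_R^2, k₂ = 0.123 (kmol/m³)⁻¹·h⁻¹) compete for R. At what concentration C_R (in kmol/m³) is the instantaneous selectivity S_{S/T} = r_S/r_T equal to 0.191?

7.92 kmol/m³

S_{S/T} = (k₁/k₂)·C_R⁻¹ ⇒ C_R = (S·k₂/k₁)^(-1).
= (0.191×0.123/0.186)^(-1) = (0.1263)^(-1) = 7.92 kmol/m³.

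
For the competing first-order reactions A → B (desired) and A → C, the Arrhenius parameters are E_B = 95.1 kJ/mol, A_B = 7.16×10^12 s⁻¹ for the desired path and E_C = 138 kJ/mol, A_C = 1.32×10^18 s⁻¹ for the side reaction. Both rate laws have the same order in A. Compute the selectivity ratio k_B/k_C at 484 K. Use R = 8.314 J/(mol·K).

With equal orders, S_{B/C} = k_B/k_C = (A_B/A_C)·exp[(E_C−E_B)/(RT)].
(E_C−E_B)/(RT) = (138−95.1)×10³/(8.314×484) = 42900/4024 = 10.66.
k_B/k_C = (7.16×10^12/1.32×10^18)·exp(10.66) = 5.424×10^-6 × 42663 = 0.231.

0.231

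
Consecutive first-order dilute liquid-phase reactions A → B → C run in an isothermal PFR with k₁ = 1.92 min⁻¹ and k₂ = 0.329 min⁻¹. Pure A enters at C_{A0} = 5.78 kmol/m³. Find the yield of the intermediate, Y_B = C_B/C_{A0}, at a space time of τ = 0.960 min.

0.689

For first-order series with pure A initially, C_B(τ) = k₁C_{A0}/(k₂−k₁)·(e^(−k₁τ) − e^(−k₂τ)).
e^(−k₁τ) = e^(−1.92×0.960) = e^(−1.843) = 0.1583; e^(−k₂τ) = e^(−0.3158) = 0.7292.
C_B = 1.92×5.78/(0.329−1.92) × (0.1583−0.7292) = (-6.975)×(-0.5709) = 3.982 kmol/m³.
Y_B = C_B/C_{A0} = 3.982/5.78 = 0.689.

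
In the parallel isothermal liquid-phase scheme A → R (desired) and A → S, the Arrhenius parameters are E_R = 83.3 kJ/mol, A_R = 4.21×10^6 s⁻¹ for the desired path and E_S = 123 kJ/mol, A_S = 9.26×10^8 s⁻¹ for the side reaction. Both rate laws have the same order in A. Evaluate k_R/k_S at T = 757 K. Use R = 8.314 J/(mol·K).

k_R/k_S = (A_R/A_S)·exp[−(E_R−E_S)/(RT)] = (A_R/A_S)·exp[(E_S−E_R)/(RT)].
(E_S−E_R)/(RT) = (123−83.3)×10³/(8.314×757) = 39700/6294 = 6.308.
k_R/k_S = (4.21×10^6/9.26×10^8)·exp(6.308) = 0.004546 × 548.9 = 2.50.

2.50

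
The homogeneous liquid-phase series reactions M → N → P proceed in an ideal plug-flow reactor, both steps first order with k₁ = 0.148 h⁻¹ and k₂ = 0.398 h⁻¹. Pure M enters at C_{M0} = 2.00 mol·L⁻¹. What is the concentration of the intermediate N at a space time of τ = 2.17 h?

0.360 mol·L⁻¹

For first-order series with pure M initially, C_N(τ) = k₁C_{M0}/(k₂−k₁)·(e^(−k₁τ) − e^(−k₂τ)).
e^(−k₁τ) = e^(−0.148×2.17) = e^(−0.3212) = 0.7253; e^(−k₂τ) = e^(−0.8637) = 0.4216.
C_N = 0.148×2.00/(0.398−0.148) × (0.7253−0.4216) = 1.184×0.3037 = 0.3596 mol·L⁻¹.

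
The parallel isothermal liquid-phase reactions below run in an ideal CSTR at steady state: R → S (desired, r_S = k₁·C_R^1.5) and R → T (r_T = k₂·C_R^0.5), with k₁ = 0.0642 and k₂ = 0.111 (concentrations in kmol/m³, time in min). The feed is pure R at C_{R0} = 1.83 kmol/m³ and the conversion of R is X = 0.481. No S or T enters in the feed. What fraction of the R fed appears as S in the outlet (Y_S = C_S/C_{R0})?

Exit C_R = C_{R0}(1−X) = 1.83×0.519 = 0.9498 kmol/m³.
Rates in a CSTR are evaluated at the outlet concentration: r_S = 0.0642×0.9498^1.5 = 0.05942, r_T = 0.111×0.9498^0.5 = 0.1082.
Fraction of consumed R going to S: r_S/(r_S+r_T) = 0.3546.
C_S = 0.3546·C_{R0}·X = 0.3546×1.83×0.481 = 0.312 kmol/m³; Y_S = C_S/C_{R0} = 0.171.

0.171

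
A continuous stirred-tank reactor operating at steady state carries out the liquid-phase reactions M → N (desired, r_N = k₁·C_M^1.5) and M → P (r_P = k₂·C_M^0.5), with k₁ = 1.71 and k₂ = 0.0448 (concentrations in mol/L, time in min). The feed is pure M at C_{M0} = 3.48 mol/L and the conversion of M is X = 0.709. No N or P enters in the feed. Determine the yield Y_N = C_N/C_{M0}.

Exit C_M = C_{M0}(1−X) = 3.48×0.291 = 1.013 mol/L.
In a CSTR the entire volume is at exit conditions, so r_N = 1.71×1.013^1.5 = 1.743 and r_P = 0.0448×1.013^0.5 = 0.04508.
Fraction of consumed M going to N: r_N/(r_N+r_P) = 0.9748.
C_N = 0.9748·C_{M0}·X = 0.9748×3.48×0.709 = 2.41 mol/L; Y_N = C_N/C_{M0} = 0.691.

0.691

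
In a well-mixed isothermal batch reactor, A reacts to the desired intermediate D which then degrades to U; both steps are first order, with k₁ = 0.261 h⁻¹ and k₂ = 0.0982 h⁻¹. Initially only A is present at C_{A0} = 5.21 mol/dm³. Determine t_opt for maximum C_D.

6.00 h

The intermediate peaks when r₁ = r₂, i.e. k₁e^(−k₁t) = k₂e^(−k₂t), giving t_opt = ln(k₂/k₁)/(k₂−k₁).
= ln(0.0982/0.261)/(0.0982−0.261) = ln(0.3762)/-0.1628 = -0.9775/-0.1628 = 6.00 h.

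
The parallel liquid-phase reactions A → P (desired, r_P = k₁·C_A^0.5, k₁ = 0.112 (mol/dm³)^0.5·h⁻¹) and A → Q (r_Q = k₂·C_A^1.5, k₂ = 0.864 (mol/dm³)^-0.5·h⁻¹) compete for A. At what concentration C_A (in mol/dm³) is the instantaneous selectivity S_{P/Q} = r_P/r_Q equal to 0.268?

S_{P/Q} = (k₁/k₂)·C_A⁻¹ ⇒ C_A = (S·k₂/k₁)^(-1).
= (0.268×0.864/0.112)^(-1) = (2.067)^(-1) = 0.484 mol/dm³.

0.484 mol/dm³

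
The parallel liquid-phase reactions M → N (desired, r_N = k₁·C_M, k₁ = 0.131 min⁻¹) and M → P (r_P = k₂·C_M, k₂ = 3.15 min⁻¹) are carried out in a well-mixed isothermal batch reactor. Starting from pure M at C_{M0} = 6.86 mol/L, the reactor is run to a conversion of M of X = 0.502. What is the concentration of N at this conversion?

0.137 mol/L

C_M = C_{M0}(1−X) = 3.416 mol/L.
Both paths are first order in M, so the instantaneous fraction to N is constant: dC_N/d(−C_M) = k₁/(k₁+k₂) = 0.03993.
C_N = 0.03993·(C_{M0}−C_M) = 0.03993×3.444 = 0.137 mol/L.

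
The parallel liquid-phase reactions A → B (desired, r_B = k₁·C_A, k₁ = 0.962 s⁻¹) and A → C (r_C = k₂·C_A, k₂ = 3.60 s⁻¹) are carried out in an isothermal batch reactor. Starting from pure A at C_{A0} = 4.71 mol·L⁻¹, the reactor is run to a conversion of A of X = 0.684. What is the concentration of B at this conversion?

C_A = C_{A0}(1−X) = 1.488 mol·L⁻¹.
Both paths are first order in A, so the instantaneous fraction to B is constant: dC_B/d(−C_A) = k₁/(k₁+k₂) = 0.2109.
C_B = 0.2109·(C_{A0}−C_A) = 0.2109×3.222 = 0.679 mol·L⁻¹.

0.679 mol·L⁻¹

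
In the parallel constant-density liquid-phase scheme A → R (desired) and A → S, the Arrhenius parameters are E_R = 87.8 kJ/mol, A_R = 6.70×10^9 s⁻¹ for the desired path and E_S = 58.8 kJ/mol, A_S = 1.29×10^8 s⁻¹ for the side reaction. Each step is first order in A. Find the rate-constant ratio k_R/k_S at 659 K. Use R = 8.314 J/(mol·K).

0.261

With equal orders, S_{R/S} = k_R/k_S = (A_R/A_S)·exp[(E_S−E_R)/(RT)].
(E_S−E_R)/(RT) = (58.8−87.8)×10³/(8.314×659) = -29000/5479 = -5.293.
k_R/k_S = (6.70×10^9/1.29×10^8)·exp(-5.293) = 51.94 × 0.005027 = 0.261.
Since E_R > E_S, raising the temperature improves selectivity toward R.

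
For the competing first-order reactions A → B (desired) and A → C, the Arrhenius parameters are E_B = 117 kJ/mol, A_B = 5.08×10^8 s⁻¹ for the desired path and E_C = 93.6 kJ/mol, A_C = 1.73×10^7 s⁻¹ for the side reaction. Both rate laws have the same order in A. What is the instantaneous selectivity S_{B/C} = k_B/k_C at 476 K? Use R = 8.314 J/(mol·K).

k_B/k_C = (A_B/A_C)·exp[−(E_B−E_C)/(RT)] = (A_B/A_C)·exp[(E_C−E_B)/(RT)].
(E_C−E_B)/(RT) = (93.6−117)×10³/(8.314×476) = -23400/3957 = -5.913.
k_B/k_C = (5.08×10^8/1.73×10^7)·exp(-5.913) = 29.36 × 0.002704 = 0.0794.

0.0794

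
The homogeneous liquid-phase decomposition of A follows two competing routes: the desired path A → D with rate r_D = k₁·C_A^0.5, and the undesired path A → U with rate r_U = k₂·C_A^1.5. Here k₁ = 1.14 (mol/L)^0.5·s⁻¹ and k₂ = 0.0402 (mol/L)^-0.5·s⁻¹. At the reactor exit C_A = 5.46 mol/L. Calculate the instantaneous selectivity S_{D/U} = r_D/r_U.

5.19

S_{D/U} = r_D/r_U = (k₁·C_A^0.5)/(k₂·C_A^1.5) = (k₁/k₂)·C_A⁻¹.
= (1.14×5.460^0.5) / (0.0402×5.460^1.5) = 2.664/0.5129 = 5.19.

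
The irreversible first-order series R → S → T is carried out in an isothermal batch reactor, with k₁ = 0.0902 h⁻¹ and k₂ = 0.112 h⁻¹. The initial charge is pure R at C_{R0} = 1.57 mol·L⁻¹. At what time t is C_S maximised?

Setting dC_S/dt = 0 gives t_opt = ln(k₂/k₁)/(k₂−k₁).
= ln(0.112/0.0902)/(0.112−0.0902) = ln(1.242)/0.02180 = 0.2165/0.02180 = 9.93 h.

9.93 h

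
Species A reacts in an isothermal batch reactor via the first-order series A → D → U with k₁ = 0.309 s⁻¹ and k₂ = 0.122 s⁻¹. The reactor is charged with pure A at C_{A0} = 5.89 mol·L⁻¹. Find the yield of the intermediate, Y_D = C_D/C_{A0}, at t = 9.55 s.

0.429

Solving the coupled first-order balances gives C_D(t) = [k₁/(k₂−k₁)]·C_{A0}·(e^(−k₁t) − e^(−k₂t)).
e^(−k₁t) = e^(−0.309×9.55) = e^(−2.951) = 0.05229; e^(−k₂t) = e^(−1.165) = 0.3119.
C_D = 0.309×5.89/(0.122−0.309) × (0.05229−0.3119) = (-9.733)×(-0.2596) = 2.527 mol·L⁻¹.
Y_D = C_D/C_{A0} = 2.527/5.89 = 0.429.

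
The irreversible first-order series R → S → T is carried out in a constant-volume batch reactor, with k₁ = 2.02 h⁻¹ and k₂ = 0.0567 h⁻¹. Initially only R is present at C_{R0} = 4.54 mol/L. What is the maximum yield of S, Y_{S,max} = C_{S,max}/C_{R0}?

0.902

For a first-order series the maximum intermediate yield is C_{S,max}/C_{R0} = (k₁/k₂)^[k₂/(k₂−k₁)].
= (2.02/0.0567)^(0.0567/(0.0567−2.02)) = (35.63)^(-0.02888) = 0.9020.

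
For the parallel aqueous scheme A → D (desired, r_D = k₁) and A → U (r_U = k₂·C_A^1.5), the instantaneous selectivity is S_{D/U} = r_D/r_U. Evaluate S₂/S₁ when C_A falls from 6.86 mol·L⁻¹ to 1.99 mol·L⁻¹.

6.40

S_{D/U} = (k₁/k₂)·C_A^-1.5, so S₂/S₁ = (C_{A,2}/C_{A,1})^-1.5.
= (1.99/6.86)^(-1.5) = (0.2901)^(-1.5) = 6.40.
Selectivity toward D rises as C_A falls — low-concentration operation is favoured.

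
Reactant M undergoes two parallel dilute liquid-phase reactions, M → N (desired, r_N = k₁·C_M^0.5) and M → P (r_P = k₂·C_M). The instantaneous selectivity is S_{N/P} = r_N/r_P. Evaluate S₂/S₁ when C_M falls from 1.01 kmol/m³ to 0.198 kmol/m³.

S_{N/P} = (k₁/k₂)·C_M^-0.5, so S₂/S₁ = (C_{M,2}/C_{M,1})^-0.5.
= (0.198/1.01)^(-0.5) = (0.1960)^(-0.5) = 2.26.

2.26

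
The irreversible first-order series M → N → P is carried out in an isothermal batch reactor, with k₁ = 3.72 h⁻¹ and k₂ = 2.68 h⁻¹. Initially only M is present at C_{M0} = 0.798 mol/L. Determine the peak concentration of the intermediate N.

For a first-order series the maximum intermediate yield is C_{N,max}/C_{M0} = (k₁/k₂)^[k₂/(k₂−k₁)].
= (3.72/2.68)^(2.68/(2.68−3.72)) = (1.388)^(-2.577) = 0.4296.
C_{N,max} = 0.4296×0.798 = 0.343 mol/L.

0.343 mol/L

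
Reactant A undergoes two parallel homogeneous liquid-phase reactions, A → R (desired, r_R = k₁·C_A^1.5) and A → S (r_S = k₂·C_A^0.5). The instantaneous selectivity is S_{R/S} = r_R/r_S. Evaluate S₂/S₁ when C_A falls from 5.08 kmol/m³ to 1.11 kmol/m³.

0.219

S_{R/S} = (k₁/k₂)·C_A, so S₂/S₁ = (C_{A,2}/C_{A,1}).
= 1.11/5.08 = 0.219.
Selectivity toward R falls as C_A falls — high-concentration operation is favoured.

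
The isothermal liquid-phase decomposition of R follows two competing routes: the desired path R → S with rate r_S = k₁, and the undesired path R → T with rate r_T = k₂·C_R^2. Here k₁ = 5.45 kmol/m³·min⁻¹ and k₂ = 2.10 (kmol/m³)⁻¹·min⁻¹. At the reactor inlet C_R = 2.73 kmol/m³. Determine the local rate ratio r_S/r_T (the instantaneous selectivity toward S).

S_{S/T} = r_S/r_T = (k₁)/(k₂·C_R^2) = (k₁/k₂)·C_R^-2.
= (5.45) / (2.10×2.730^2) = 5.450/15.65 = 0.348.
The undesired path is higher order in R, so low C_R (CSTR or dilute feed) favours S.

0.348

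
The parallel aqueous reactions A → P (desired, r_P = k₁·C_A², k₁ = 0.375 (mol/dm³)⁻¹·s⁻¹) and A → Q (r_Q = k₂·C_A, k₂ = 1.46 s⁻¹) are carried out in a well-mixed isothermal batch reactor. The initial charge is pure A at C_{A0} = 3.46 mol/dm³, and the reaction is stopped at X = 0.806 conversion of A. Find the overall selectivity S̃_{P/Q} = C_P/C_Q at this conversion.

C_A = C_{A0}(1−X) = 0.6712 mol/dm³.
Along a PFR/batch, dC_Q/dC_A = −r_Q/(r_P+r_Q) = −k₂/(k₂+k₁·C_A).
Integrating from C_{A0} to C_A: C_Q = (1.46/0.375)·ln[(1.46+0.375·3.46)/(1.46+0.375·0.671)] = 3.893·ln(2.757/1.712) = 1.856 mol/dm³.
Then C_P = (C_{A0}−C_A) − C_Q = 2.789 − 1.856 = 0.9323 mol/dm³.
S̃_{P/Q} = C_P/C_Q = 0.9323/1.856 = 0.502.

0.502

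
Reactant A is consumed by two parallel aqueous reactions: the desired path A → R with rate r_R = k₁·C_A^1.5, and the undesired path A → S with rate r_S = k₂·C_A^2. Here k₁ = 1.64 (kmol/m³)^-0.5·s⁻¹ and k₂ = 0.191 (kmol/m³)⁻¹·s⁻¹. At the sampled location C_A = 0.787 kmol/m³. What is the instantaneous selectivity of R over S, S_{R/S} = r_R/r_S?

S_{R/S} = r_R/r_S = (k₁·C_A^1.5)/(k₂·C_A^2) = (k₁/k₂)·C_A^-0.5.
= (1.64×0.7870^1.5) / (0.191×0.7870^2) = 1.145/0.1183 = 9.68.

9.68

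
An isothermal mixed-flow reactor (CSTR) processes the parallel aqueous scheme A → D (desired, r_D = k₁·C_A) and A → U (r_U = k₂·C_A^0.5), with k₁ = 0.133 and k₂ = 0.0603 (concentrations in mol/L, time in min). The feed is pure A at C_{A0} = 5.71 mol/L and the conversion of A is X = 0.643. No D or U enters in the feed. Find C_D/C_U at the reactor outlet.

3.15

Exit C_A = C_{A0}(1−X) = 5.71×0.357 = 2.038 mol/L.
In a CSTR the entire volume is at exit conditions, so r_D = 0.133×2.038 = 0.2711 and r_U = 0.0603×2.038^0.5 = 0.08609.
Overall selectivity = C_D/C_U = r_Dτ/(r_Uτ) = r_D/r_U = 3.15.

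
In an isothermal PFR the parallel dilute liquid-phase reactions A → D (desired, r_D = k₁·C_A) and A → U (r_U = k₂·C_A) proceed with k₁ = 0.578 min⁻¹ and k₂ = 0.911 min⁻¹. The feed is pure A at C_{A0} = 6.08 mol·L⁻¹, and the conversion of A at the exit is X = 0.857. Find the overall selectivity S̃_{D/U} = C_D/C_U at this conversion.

C_A = C_{A0}(1−X) = 0.8694 mol·L⁻¹.
Both paths are first order in A, so the instantaneous fraction to D is constant: dC_D/d(−C_A) = k₁/(k₁+k₂) = 0.3882.
C_D = 0.3882·(C_{A0}−C_A) = 0.3882×5.211 = 2.02 mol·L⁻¹.
C_U = (C_{A0}−C_A)−C_D = 3.188 mol·L⁻¹; S̃_{D/U} = 2.023/3.188 = 0.634.

0.634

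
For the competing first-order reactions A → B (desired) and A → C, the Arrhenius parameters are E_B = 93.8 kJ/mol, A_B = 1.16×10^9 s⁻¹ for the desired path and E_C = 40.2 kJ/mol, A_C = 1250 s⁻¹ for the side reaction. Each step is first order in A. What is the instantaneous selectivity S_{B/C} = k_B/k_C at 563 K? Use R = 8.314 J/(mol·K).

9.87

k_B/k_C = (A_B/A_C)·exp[−(E_B−E_C)/(RT)] = (A_B/A_C)·exp[(E_C−E_B)/(RT)].
(E_C−E_B)/(RT) = (40.2−93.8)×10³/(8.314×563) = -53600/4681 = -11.45.
k_B/k_C = (1.16×10^9/1250)·exp(-11.45) = 9.280×10^5 × 1.064×10^-5 = 9.87.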